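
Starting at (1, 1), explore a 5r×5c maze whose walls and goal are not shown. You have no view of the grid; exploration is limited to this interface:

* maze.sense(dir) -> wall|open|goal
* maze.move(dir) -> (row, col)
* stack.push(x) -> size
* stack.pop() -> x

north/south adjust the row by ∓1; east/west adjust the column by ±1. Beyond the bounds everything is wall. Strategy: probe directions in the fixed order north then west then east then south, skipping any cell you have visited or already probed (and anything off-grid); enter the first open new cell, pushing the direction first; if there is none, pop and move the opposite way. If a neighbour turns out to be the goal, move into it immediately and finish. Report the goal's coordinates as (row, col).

→ sense(dir→north)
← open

→ push(x→north)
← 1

→ move(dir→north)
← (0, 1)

→ sense(dir→west)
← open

→ push(x→west)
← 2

→ move(dir→west)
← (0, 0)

→ sense(dir→south)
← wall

→ pop()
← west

→ move(dir→east)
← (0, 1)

→ sense(dir→east)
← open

→ push(x→east)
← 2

→ move(dir→east)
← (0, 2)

→ sense(dir→east)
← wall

→ sense(dir→south)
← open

→ push(x→south)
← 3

→ move(dir→south)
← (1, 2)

→ sense(dir→east)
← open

→ push(x→east)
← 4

→ move(dir→east)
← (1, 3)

→ sense(dir→east)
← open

→ push(x→east)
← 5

→ move(dir→east)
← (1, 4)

→ sense(dir→north)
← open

→ push(x→north)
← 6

→ move(dir→north)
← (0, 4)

→ pop()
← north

→ move(dir→south)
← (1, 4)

→ sense(dir→south)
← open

→ push(x→south)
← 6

→ move(dir→south)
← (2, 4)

→ sense(dir→west)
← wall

→ sense(dir→south)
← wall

→ pop()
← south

→ move(dir→north)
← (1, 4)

→ pop()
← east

→ move(dir→west)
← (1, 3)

→ pop()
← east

→ move(dir→west)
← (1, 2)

→ sense(dir→south)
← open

→ push(x→south)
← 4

→ move(dir→south)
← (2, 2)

→ sense(dir→west)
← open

→ push(x→west)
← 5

→ move(dir→west)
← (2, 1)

→ sense(dir→west)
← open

→ push(x→west)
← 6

→ move(dir→west)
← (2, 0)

→ sense(dir→south)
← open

→ push(x→south)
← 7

→ move(dir→south)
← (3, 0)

→ sense(dir→east)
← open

→ push(x→east)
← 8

→ move(dir→east)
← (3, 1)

→ sense(dir→east)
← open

→ push(x→east)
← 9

→ move(dir→east)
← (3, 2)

→ sense(dir→east)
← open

→ push(x→east)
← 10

→ move(dir→east)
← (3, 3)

→ sense(dir→south)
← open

→ push(x→south)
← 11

→ move(dir→south)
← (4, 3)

→ sense(dir→west)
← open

→ push(x→west)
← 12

→ move(dir→west)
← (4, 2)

→ sense(dir→west)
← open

→ push(x→west)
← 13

→ move(dir→west)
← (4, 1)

→ sense(dir→west)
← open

→ push(x→west)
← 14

→ move(dir→west)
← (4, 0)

→ pop()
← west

→ move(dir→east)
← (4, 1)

→ pop()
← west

→ move(dir→east)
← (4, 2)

→ pop()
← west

→ move(dir→east)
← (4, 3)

→ sense(dir→east)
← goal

→ move(dir→east)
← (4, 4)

Answer: (4, 4)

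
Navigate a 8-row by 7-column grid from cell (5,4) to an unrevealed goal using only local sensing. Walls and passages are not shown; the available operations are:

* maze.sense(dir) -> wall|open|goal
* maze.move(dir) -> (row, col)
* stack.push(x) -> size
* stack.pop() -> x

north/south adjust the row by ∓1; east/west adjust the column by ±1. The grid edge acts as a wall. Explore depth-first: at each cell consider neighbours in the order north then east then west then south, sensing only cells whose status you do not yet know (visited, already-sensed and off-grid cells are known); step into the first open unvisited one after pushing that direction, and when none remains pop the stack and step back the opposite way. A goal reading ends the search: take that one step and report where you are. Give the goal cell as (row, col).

Step: sense[dir=north]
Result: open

Step: push[x=north]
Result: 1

Step: move[dir=north]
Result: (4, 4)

Step: sense[dir=north]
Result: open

Step: push[x=north]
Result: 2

Step: move[dir=north]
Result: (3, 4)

Step: sense[dir=north]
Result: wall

Step: sense[dir=east]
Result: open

Step: push[x=east]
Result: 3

Step: move[dir=east]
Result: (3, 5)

Step: sense[dir=north]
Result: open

Step: push[x=north]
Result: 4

Step: move[dir=north]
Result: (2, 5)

Step: sense[dir=north]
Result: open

Step: push[x=north]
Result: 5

Step: move[dir=north]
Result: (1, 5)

Step: sense[dir=north]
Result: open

Step: push[x=north]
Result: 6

Step: move[dir=north]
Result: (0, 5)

Step: sense[dir=east]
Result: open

Step: push[x=east]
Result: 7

Step: move[dir=east]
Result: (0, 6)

Step: sense[dir=south]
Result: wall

Step: pop[]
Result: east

Step: move[dir=west]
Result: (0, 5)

Step: sense[dir=west]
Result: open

Step: push[x=west]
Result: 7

Step: move[dir=west]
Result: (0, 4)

Step: sense[dir=west]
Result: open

Step: push[x=west]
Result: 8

Step: move[dir=west]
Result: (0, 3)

Step: sense[dir=west]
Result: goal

Step: move[dir=west]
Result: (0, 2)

Answer: (0, 2)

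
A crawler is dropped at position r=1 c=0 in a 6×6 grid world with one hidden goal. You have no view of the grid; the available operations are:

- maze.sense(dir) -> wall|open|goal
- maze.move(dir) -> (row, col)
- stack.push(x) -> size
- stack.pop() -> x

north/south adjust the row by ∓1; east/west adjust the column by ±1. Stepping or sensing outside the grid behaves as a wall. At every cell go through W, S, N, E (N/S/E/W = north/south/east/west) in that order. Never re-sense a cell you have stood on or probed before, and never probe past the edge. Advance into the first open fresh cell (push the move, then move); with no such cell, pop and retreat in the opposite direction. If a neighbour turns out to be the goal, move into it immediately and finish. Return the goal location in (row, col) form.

-> sense(dir='south')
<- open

-> push(x='south')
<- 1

-> move(dir='south')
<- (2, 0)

-> sense(dir='south')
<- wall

-> sense(dir='east')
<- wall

-> pop()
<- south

-> move(dir='north')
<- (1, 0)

-> sense(dir='north')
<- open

-> push(x='north')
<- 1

-> move(dir='north')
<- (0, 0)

-> sense(dir='east')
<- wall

-> pop()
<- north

-> move(dir='south')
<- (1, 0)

-> sense(dir='east')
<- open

-> push(x='east')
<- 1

-> move(dir='east')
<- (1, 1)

-> sense(dir='east')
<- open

-> push(x='east')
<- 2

-> move(dir='east')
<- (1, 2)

-> sense(dir='south')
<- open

-> push(x='south')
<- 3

-> move(dir='south')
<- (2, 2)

-> sense(dir='south')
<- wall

-> sense(dir='east')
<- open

-> push(x='east')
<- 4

-> move(dir='east')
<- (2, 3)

-> sense(dir='south')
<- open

-> push(x='south')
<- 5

-> move(dir='south')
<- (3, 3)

-> sense(dir='south')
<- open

-> push(x='south')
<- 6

-> move(dir='south')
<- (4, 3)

-> sense(dir='west')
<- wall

-> sense(dir='south')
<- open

-> push(x='south')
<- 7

-> move(dir='south')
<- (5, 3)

-> sense(dir='west')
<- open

-> push(x='west')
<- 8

-> move(dir='west')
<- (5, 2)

-> sense(dir='west')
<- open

-> push(x='west')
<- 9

-> move(dir='west')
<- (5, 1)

-> sense(dir='west')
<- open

-> push(x='west')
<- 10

-> move(dir='west')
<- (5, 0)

-> sense(dir='north')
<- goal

-> move(dir='north')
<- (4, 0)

Answer: (4, 0)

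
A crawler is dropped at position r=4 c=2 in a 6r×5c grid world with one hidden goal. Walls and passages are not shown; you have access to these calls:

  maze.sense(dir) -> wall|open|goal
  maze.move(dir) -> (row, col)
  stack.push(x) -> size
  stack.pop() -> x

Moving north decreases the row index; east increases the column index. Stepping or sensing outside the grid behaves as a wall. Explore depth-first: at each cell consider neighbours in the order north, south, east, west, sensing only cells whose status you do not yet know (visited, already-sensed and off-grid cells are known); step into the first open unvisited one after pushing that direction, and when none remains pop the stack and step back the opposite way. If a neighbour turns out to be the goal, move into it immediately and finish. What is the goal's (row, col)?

→ sense(north)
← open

→ push(north)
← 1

→ move(north)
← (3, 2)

→ sense(north)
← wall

→ sense(east)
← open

→ push(east)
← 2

→ move(east)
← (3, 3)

→ sense(north)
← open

→ push(north)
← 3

→ move(north)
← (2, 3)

→ sense(north)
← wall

→ sense(east)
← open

→ push(east)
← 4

→ move(east)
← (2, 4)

→ sense(north)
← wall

→ sense(south)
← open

→ push(south)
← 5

→ move(south)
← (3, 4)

→ sense(south)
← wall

→ pop()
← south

→ move(north)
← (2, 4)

→ pop()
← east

→ move(west)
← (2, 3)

→ pop()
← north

→ move(south)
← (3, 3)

→ sense(south)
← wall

→ pop()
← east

→ move(west)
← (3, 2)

→ sense(west)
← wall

→ pop()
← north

→ move(south)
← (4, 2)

→ sense(south)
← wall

→ sense(west)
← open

→ push(west)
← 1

→ move(west)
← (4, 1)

→ sense(south)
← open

→ push(south)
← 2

→ move(south)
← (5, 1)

→ sense(west)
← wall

→ pop()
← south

→ move(north)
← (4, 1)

→ sense(west)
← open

→ push(west)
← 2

→ move(west)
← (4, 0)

→ sense(north)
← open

→ push(north)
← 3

→ move(north)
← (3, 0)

→ sense(north)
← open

→ push(north)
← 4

→ move(north)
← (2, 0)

→ sense(north)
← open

→ push(north)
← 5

→ move(north)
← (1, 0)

→ sense(north)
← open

→ push(north)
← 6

→ move(north)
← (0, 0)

→ sense(east)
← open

→ push(east)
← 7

→ move(east)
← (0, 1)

→ sense(south)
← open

→ push(south)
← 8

→ move(south)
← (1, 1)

→ sense(south)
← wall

→ sense(east)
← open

→ push(east)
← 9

→ move(east)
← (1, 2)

→ sense(north)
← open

→ push(north)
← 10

→ move(north)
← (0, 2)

→ sense(east)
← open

→ push(east)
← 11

→ move(east)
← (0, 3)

→ sense(east)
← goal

→ move(east)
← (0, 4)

Answer: (0, 4)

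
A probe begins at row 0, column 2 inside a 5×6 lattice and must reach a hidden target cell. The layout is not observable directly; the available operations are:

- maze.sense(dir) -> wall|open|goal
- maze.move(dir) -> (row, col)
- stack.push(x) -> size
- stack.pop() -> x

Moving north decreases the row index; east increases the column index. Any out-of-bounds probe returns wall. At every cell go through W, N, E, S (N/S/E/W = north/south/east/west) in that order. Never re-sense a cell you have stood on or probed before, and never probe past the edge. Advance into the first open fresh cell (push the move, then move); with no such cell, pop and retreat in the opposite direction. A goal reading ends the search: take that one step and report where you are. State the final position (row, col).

% sense dir='west'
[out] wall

% sense dir='east'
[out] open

% push x='east'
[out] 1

% move dir='east'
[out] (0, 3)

% sense dir='east'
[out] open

% push x='east'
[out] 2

% move dir='east'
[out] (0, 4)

% sense dir='east'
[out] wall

% sense dir='south'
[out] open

% push x='south'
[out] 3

% move dir='south'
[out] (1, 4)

% sense dir='west'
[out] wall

% sense dir='east'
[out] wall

% sense dir='south'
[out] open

% push x='south'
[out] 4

% move dir='south'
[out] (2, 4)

% sense dir='west'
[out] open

% push x='west'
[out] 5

% move dir='west'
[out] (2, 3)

% sense dir='west'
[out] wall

% sense dir='south'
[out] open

% push x='south'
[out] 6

% move dir='south'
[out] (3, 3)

% sense dir='west'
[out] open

% push x='west'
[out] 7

% move dir='west'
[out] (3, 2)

% sense dir='west'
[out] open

% push x='west'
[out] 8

% move dir='west'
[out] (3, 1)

% sense dir='west'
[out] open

% push x='west'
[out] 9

% move dir='west'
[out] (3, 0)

% sense dir='north'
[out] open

% push x='north'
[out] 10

% move dir='north'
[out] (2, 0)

% sense dir='north'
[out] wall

% sense dir='east'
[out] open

% push x='east'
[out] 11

% move dir='east'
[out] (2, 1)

% sense dir='north'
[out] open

% push x='north'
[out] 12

% move dir='north'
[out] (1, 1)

% sense dir='east'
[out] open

% push x='east'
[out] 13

% move dir='east'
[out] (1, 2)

% pop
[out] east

% move dir='west'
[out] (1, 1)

% pop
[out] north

% move dir='south'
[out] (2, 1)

% pop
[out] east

% move dir='west'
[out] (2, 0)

% pop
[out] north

% move dir='south'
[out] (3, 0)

% sense dir='south'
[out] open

% push x='south'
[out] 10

% move dir='south'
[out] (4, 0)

% sense dir='east'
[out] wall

% pop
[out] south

% move dir='north'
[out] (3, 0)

% pop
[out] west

% move dir='east'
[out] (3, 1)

% pop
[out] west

% move dir='east'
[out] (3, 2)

% sense dir='south'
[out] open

% push x='south'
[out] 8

% move dir='south'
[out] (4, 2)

% sense dir='east'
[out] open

% push x='east'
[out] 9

% move dir='east'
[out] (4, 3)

% sense dir='east'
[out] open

% push x='east'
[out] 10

% move dir='east'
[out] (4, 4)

% sense dir='north'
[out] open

% push x='north'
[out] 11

% move dir='north'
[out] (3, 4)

% sense dir='east'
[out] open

% push x='east'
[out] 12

% move dir='east'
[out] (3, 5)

% sense dir='north'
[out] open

% push x='north'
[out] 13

% move dir='north'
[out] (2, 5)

% pop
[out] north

% move dir='south'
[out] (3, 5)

% sense dir='south'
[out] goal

% move dir='south'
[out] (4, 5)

Answer: (4, 5)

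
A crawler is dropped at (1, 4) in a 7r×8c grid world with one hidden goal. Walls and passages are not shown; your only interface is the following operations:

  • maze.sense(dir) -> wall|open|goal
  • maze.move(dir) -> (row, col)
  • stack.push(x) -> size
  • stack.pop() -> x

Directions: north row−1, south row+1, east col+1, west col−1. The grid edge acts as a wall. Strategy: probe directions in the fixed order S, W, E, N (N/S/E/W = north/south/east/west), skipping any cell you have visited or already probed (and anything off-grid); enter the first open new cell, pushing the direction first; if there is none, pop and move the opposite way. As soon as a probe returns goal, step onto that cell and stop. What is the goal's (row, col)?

$ maze.sense dir='south'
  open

$ stack.push x='south'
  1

$ maze.move dir='south'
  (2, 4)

$ maze.sense dir='south'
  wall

$ maze.sense dir='west'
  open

$ stack.push x='west'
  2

$ maze.move dir='west'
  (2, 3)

$ maze.sense dir='south'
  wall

$ maze.sense dir='west'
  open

$ stack.push x='west'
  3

$ maze.move dir='west'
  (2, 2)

$ maze.sense dir='south'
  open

$ stack.push x='south'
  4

$ maze.move dir='south'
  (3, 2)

$ maze.sense dir='south'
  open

$ stack.push x='south'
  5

$ maze.move dir='south'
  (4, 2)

$ maze.sense dir='south'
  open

$ stack.push x='south'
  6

$ maze.move dir='south'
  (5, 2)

$ maze.sense dir='south'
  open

$ stack.push x='south'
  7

$ maze.move dir='south'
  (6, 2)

$ maze.sense dir='west'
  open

$ stack.push x='west'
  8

$ maze.move dir='west'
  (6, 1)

$ maze.sense dir='west'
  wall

$ maze.sense dir='north'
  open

$ stack.push x='north'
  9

$ maze.move dir='north'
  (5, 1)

$ maze.sense dir='west'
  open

$ stack.push x='west'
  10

$ maze.move dir='west'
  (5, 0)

$ maze.sense dir='north'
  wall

$ stack.pop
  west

$ maze.move dir='east'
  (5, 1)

$ maze.sense dir='north'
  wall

$ stack.pop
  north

$ maze.move dir='south'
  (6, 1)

$ stack.pop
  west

$ maze.move dir='east'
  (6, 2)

$ maze.sense dir='east'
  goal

$ maze.move dir='east'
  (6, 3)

Answer: (6, 3)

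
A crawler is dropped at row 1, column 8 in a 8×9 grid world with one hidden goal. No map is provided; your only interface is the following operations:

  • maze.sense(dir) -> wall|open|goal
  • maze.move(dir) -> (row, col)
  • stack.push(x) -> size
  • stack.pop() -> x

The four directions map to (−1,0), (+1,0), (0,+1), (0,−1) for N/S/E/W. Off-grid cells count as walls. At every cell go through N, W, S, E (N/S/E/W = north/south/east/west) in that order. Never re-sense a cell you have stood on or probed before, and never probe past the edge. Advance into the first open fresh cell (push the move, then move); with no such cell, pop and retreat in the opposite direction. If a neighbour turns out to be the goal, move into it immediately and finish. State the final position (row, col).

I try sense passing dir=north, and see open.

Next I call push passing x=north, giving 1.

Then move passing dir=north, — result: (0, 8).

I run sense passing dir=west, yielding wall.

I invoke pop(), and see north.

Using move passing dir=south, and get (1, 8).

Calling sense passing dir=west, yielding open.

I call push passing x=west, — result: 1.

I use move passing dir=west, and observe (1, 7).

I run sense passing dir=west, yielding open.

I run push passing x=west, → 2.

Next I call move passing dir=west, — result: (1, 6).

Now I run sense passing dir=north, which returns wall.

Next I call sense passing dir=west, — result: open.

Invoking push passing x=west, — result: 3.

I invoke move passing dir=west, — result: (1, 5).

Calling sense passing dir=north, yielding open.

I run push passing x=north, — result: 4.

I call move passing dir=north, → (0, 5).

I invoke sense passing dir=west, which returns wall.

I invoke pop, giving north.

I try move passing dir=south, and see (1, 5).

I run sense passing dir=west, giving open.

I call push passing x=west, yielding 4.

Invoking move passing dir=west, : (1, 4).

I try sense passing dir=west, : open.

I call push passing x=west, and see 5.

Using move passing dir=west, and get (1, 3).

Now I run sense passing dir=north, yielding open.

Now I run push passing x=north, → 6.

I use move passing dir=north, and get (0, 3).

I invoke sense passing dir=west, which returns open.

Calling push passing x=west, and get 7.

Then move passing dir=west, and see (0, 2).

Invoking sense passing dir=west, — result: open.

Calling push passing x=west, and get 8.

Invoking move passing dir=west, and see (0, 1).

Then sense passing dir=west, which returns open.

I use push passing x=west, and see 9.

I run move passing dir=west, giving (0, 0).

I run sense passing dir=south, : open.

Invoking push passing x=south, and observe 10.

Invoking move passing dir=south, which returns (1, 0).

I use sense passing dir=south, which returns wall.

I call sense passing dir=east, which returns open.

Using push passing x=east, → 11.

I try move passing dir=east, → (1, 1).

Using sense passing dir=south, : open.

I call push passing x=south, which returns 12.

Invoking move passing dir=south, yielding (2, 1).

I use sense passing dir=south, — result: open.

Using push passing x=south, → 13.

Next I call move passing dir=south, and observe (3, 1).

I try sense passing dir=west, and get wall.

I try sense passing dir=south, and observe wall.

I invoke sense passing dir=east, yielding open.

Now I run push passing x=east, yielding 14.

I use move passing dir=east, and get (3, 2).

Using sense passing dir=north, giving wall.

I call sense passing dir=south, — result: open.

Then push passing x=south, which returns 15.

I call move passing dir=south, which returns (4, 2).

I try sense passing dir=south, — result: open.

I call push passing x=south, which returns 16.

Invoking move passing dir=south, giving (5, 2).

Now I run sense passing dir=west, — result: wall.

Invoking sense passing dir=south, → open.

I use push passing x=south, and see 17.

Next I call move passing dir=south, : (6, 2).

I call sense passing dir=west, and get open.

I call push passing x=west, giving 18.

Next I call move passing dir=west, giving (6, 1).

Invoking sense passing dir=west, yielding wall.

Invoking sense passing dir=south, : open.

Using push passing x=south, giving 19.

Invoking move passing dir=south, which returns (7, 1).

I call sense passing dir=west, — result: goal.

Next I call move passing dir=west, : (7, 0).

Answer: (7, 0)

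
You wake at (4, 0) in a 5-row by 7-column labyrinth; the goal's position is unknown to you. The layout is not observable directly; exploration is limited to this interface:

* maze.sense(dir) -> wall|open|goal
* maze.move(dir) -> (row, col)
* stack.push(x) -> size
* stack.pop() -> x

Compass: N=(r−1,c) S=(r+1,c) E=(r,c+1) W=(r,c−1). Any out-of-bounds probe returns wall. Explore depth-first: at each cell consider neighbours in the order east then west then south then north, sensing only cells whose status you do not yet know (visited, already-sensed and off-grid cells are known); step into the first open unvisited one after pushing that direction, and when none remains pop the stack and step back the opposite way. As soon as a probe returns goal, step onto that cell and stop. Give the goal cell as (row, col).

==> maze.sense(dir='east')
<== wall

==> maze.sense(dir='north')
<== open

==> stack.push(x='north')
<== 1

==> maze.move(dir='north')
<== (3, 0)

==> maze.sense(dir='east')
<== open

==> stack.push(x='east')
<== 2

==> maze.move(dir='east')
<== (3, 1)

==> maze.sense(dir='east')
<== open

==> stack.push(x='east')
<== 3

==> maze.move(dir='east')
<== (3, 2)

==> maze.sense(dir='east')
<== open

==> stack.push(x='east')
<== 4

==> maze.move(dir='east')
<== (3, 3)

==> maze.sense(dir='east')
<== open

==> stack.push(x='east')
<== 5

==> maze.move(dir='east')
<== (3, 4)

==> maze.sense(dir='east')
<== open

==> stack.push(x='east')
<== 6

==> maze.move(dir='east')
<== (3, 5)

==> maze.sense(dir='east')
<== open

==> stack.push(x='east')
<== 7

==> maze.move(dir='east')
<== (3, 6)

==> maze.sense(dir='south')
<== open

==> stack.push(x='south')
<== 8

==> maze.move(dir='south')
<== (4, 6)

==> maze.sense(dir='west')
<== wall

==> stack.pop()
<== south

==> maze.move(dir='north')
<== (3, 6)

==> maze.sense(dir='north')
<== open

==> stack.push(x='north')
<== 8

==> maze.move(dir='north')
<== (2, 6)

==> maze.sense(dir='west')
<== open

==> stack.push(x='west')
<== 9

==> maze.move(dir='west')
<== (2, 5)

==> maze.sense(dir='west')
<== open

==> stack.push(x='west')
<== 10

==> maze.move(dir='west')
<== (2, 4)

==> maze.sense(dir='west')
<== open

==> stack.push(x='west')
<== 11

==> maze.move(dir='west')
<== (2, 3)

==> maze.sense(dir='west')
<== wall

==> maze.sense(dir='north')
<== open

==> stack.push(x='north')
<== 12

==> maze.move(dir='north')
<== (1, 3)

==> maze.sense(dir='east')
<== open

==> stack.push(x='east')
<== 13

==> maze.move(dir='east')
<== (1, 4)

==> maze.sense(dir='east')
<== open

==> stack.push(x='east')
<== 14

==> maze.move(dir='east')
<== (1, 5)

==> maze.sense(dir='east')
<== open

==> stack.push(x='east')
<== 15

==> maze.move(dir='east')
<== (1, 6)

==> maze.sense(dir='north')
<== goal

==> maze.move(dir='north')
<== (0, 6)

Answer: (0, 6)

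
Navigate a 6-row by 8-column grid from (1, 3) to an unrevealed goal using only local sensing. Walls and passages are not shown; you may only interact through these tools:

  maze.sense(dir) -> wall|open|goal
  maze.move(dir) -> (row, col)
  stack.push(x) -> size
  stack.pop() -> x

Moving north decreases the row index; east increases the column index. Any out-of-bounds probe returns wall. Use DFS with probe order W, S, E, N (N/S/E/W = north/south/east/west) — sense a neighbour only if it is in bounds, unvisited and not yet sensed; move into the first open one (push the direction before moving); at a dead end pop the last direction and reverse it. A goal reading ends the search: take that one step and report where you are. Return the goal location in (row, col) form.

I run maze.sense using west, — result: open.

I try stack.push using west, and observe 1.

Using maze.move using west, — result: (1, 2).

I run maze.sense using west, → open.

Now I run stack.push using west, yielding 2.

I try maze.move using west, which returns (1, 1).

Calling maze.sense using west, and get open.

I invoke stack.push using west, → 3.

Then maze.move using west, — result: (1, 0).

Invoking maze.sense using south, and see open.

Invoking stack.push using south, which returns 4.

I try maze.move using south, → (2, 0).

I try maze.sense using south, — result: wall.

Next I call maze.sense using east, → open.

I invoke stack.push using east, and get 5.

Next I call maze.move using east, and observe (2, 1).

I invoke maze.sense using south, giving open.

I use stack.push using south, — result: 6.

I call maze.move using south, and see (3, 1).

Calling maze.sense using south, — result: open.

Using stack.push using south, — result: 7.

Next I call maze.move using south, which returns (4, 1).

I invoke maze.sense using west, and observe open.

Using stack.push using west, → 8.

I try maze.move using west, and see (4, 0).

I run maze.sense using south, and see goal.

Using maze.move using south, and see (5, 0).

Answer: (5, 0)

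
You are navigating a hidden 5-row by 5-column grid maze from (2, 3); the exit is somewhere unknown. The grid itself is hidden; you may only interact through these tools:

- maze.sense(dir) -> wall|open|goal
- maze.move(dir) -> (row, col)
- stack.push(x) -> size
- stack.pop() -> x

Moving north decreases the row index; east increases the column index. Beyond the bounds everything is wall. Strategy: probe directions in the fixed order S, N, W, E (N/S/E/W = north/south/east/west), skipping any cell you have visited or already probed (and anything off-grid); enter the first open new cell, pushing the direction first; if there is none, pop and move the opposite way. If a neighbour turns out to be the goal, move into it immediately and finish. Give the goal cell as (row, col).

CALL maze.sense[dir=south]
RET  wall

CALL maze.sense[dir=north]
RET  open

CALL stack.push[x=north]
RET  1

CALL maze.move[dir=north]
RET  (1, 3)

CALL maze.sense[dir=north]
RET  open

CALL stack.push[x=north]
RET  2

CALL maze.move[dir=north]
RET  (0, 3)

CALL maze.sense[dir=west]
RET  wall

CALL maze.sense[dir=east]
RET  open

CALL stack.push[x=east]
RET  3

CALL maze.move[dir=east]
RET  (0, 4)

CALL maze.sense[dir=south]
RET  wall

CALL stack.pop[]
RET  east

CALL maze.move[dir=west]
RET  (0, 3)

CALL stack.pop[]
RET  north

CALL maze.move[dir=south]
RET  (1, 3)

CALL maze.sense[dir=west]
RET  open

CALL stack.push[x=west]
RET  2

CALL maze.move[dir=west]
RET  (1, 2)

CALL maze.sense[dir=south]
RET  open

CALL stack.push[x=south]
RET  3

CALL maze.move[dir=south]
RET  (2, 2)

CALL maze.sense[dir=south]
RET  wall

CALL maze.sense[dir=west]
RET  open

CALL stack.push[x=west]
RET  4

CALL maze.move[dir=west]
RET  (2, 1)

CALL maze.sense[dir=south]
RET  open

CALL stack.push[x=south]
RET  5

CALL maze.move[dir=south]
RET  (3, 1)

CALL maze.sense[dir=south]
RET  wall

CALL maze.sense[dir=west]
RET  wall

CALL stack.pop[]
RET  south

CALL maze.move[dir=north]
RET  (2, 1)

CALL maze.sense[dir=north]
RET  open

CALL stack.push[x=north]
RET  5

CALL maze.move[dir=north]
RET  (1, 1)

CALL maze.sense[dir=north]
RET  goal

CALL maze.move[dir=north]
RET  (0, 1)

Answer: (0, 1)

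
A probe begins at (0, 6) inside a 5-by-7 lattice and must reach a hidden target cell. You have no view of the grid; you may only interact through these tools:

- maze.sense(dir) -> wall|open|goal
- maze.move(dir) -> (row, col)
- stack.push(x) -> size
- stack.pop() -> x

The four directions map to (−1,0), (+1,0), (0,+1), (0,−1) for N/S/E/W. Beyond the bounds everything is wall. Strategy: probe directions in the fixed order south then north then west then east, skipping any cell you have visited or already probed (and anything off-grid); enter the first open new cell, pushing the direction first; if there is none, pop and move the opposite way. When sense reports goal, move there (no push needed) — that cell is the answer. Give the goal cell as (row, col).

Action: sense[dir=south]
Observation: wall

Action: sense[dir=west]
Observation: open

Action: push[x=west]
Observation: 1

Action: move[dir=west]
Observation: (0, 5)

Action: sense[dir=south]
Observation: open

Action: push[x=south]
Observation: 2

Action: move[dir=south]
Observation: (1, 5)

Action: sense[dir=south]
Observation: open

Action: push[x=south]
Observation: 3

Action: move[dir=south]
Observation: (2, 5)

Action: sense[dir=south]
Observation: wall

Action: sense[dir=west]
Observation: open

Action: push[x=west]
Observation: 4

Action: move[dir=west]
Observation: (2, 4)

Action: sense[dir=south]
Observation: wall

Action: sense[dir=north]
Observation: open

Action: push[x=north]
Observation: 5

Action: move[dir=north]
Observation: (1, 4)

Action: sense[dir=north]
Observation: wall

Action: sense[dir=west]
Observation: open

Action: push[x=west]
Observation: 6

Action: move[dir=west]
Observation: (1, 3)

Action: sense[dir=south]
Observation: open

Action: push[x=south]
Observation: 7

Action: move[dir=south]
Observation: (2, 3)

Action: sense[dir=south]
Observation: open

Action: push[x=south]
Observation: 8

Action: move[dir=south]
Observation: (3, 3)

Action: sense[dir=south]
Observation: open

Action: push[x=south]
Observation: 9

Action: move[dir=south]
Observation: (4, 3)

Action: sense[dir=west]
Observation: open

Action: push[x=west]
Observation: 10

Action: move[dir=west]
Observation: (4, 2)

Action: sense[dir=north]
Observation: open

Action: push[x=north]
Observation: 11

Action: move[dir=north]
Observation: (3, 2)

Action: sense[dir=north]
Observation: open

Action: push[x=north]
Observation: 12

Action: move[dir=north]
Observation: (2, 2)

Action: sense[dir=north]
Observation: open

Action: push[x=north]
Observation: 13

Action: move[dir=north]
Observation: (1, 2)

Action: sense[dir=north]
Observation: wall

Action: sense[dir=west]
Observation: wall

Action: pop[]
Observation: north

Action: move[dir=south]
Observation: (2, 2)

Action: sense[dir=west]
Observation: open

Action: push[x=west]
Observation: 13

Action: move[dir=west]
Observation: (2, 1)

Action: sense[dir=south]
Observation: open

Action: push[x=south]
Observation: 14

Action: move[dir=south]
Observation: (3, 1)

Action: sense[dir=south]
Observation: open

Action: push[x=south]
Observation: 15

Action: move[dir=south]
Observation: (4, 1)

Action: sense[dir=west]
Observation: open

Action: push[x=west]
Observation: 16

Action: move[dir=west]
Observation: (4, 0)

Action: sense[dir=north]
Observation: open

Action: push[x=north]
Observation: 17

Action: move[dir=north]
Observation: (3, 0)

Action: sense[dir=north]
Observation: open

Action: push[x=north]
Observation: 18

Action: move[dir=north]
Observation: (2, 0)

Action: sense[dir=north]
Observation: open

Action: push[x=north]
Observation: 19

Action: move[dir=north]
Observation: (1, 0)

Action: sense[dir=north]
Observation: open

Action: push[x=north]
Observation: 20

Action: move[dir=north]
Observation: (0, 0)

Action: sense[dir=east]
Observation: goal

Action: move[dir=east]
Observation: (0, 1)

Answer: (0, 1)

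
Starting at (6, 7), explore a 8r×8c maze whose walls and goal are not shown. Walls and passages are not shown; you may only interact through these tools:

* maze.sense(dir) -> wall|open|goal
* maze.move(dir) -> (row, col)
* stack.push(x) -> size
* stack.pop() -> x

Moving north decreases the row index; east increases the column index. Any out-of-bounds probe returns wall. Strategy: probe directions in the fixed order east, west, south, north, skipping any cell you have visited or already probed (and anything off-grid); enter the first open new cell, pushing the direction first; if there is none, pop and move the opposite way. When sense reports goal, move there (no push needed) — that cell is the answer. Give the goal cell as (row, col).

-> maze.sense(dir: west)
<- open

-> stack.push(x: west)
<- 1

-> maze.move(dir: west)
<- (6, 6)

-> maze.sense(dir: west)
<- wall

-> maze.sense(dir: south)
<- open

-> stack.push(x: south)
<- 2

-> maze.move(dir: south)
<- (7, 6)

-> maze.sense(dir: east)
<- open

-> stack.push(x: east)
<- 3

-> maze.move(dir: east)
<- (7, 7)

-> stack.pop()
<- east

-> maze.move(dir: west)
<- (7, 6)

-> maze.sense(dir: west)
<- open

-> stack.push(x: west)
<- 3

-> maze.move(dir: west)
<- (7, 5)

-> maze.sense(dir: west)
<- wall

-> stack.pop()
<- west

-> maze.move(dir: east)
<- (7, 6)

-> stack.pop()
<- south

-> maze.move(dir: north)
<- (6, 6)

-> maze.sense(dir: north)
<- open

-> stack.push(x: north)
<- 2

-> maze.move(dir: north)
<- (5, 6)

-> maze.sense(dir: east)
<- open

-> stack.push(x: east)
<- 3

-> maze.move(dir: east)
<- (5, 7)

-> maze.sense(dir: north)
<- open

-> stack.push(x: north)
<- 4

-> maze.move(dir: north)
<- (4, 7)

-> maze.sense(dir: west)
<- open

-> stack.push(x: west)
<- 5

-> maze.move(dir: west)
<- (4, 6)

-> maze.sense(dir: west)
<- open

-> stack.push(x: west)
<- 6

-> maze.move(dir: west)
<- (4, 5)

-> maze.sense(dir: west)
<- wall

-> maze.sense(dir: south)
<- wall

-> maze.sense(dir: north)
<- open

-> stack.push(x: north)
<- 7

-> maze.move(dir: north)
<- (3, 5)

-> maze.sense(dir: east)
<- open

-> stack.push(x: east)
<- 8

-> maze.move(dir: east)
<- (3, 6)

-> maze.sense(dir: east)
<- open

-> stack.push(x: east)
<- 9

-> maze.move(dir: east)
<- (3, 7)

-> maze.sense(dir: north)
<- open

-> stack.push(x: north)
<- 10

-> maze.move(dir: north)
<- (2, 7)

-> maze.sense(dir: west)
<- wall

-> maze.sense(dir: north)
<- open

-> stack.push(x: north)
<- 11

-> maze.move(dir: north)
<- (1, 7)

-> maze.sense(dir: west)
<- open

-> stack.push(x: west)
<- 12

-> maze.move(dir: west)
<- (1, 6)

-> maze.sense(dir: west)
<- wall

-> maze.sense(dir: north)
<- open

-> stack.push(x: north)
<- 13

-> maze.move(dir: north)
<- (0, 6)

-> maze.sense(dir: east)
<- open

-> stack.push(x: east)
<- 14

-> maze.move(dir: east)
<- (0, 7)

-> stack.pop()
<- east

-> maze.move(dir: west)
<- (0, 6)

-> maze.sense(dir: west)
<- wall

-> stack.pop()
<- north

-> maze.move(dir: south)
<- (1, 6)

-> stack.pop()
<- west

-> maze.move(dir: east)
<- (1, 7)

-> stack.pop()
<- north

-> maze.move(dir: south)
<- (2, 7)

-> stack.pop()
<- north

-> maze.move(dir: south)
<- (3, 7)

-> stack.pop()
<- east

-> maze.move(dir: west)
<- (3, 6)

-> stack.pop()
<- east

-> maze.move(dir: west)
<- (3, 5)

-> maze.sense(dir: west)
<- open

-> stack.push(x: west)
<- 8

-> maze.move(dir: west)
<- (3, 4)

-> maze.sense(dir: west)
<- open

-> stack.push(x: west)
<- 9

-> maze.move(dir: west)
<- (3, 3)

-> maze.sense(dir: west)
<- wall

-> maze.sense(dir: south)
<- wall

-> maze.sense(dir: north)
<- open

-> stack.push(x: north)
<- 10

-> maze.move(dir: north)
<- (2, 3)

-> maze.sense(dir: east)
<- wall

-> maze.sense(dir: west)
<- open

-> stack.push(x: west)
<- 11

-> maze.move(dir: west)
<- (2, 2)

-> maze.sense(dir: west)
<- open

-> stack.push(x: west)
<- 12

-> maze.move(dir: west)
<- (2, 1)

-> maze.sense(dir: west)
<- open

-> stack.push(x: west)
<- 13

-> maze.move(dir: west)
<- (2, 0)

-> maze.sense(dir: south)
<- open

-> stack.push(x: south)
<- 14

-> maze.move(dir: south)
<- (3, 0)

-> maze.sense(dir: east)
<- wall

-> maze.sense(dir: south)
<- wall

-> stack.pop()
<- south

-> maze.move(dir: north)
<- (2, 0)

-> maze.sense(dir: north)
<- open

-> stack.push(x: north)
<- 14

-> maze.move(dir: north)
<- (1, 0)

-> maze.sense(dir: east)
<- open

-> stack.push(x: east)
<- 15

-> maze.move(dir: east)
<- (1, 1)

-> maze.sense(dir: east)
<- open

-> stack.push(x: east)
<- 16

-> maze.move(dir: east)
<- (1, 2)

-> maze.sense(dir: east)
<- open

-> stack.push(x: east)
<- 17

-> maze.move(dir: east)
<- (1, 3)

-> maze.sense(dir: east)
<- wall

-> maze.sense(dir: north)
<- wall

-> stack.pop()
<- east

-> maze.move(dir: west)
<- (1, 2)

-> maze.sense(dir: north)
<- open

-> stack.push(x: north)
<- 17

-> maze.move(dir: north)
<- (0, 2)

-> maze.sense(dir: west)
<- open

-> stack.push(x: west)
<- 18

-> maze.move(dir: west)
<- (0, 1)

-> maze.sense(dir: west)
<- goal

-> maze.move(dir: west)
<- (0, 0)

Answer: (0, 0)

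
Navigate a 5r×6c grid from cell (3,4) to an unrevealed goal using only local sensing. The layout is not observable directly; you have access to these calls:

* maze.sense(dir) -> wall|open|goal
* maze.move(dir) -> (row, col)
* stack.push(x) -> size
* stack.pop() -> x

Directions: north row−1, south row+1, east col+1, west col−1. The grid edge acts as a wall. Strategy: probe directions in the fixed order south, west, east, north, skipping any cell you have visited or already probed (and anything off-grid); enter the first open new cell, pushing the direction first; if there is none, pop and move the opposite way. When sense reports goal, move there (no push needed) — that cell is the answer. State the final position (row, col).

[in] maze.sense south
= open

[in] stack.push south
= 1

[in] maze.move south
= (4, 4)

[in] maze.sense west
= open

[in] stack.push west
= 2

[in] maze.move west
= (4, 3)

[in] maze.sense west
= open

[in] stack.push west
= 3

[in] maze.move west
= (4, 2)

[in] maze.sense west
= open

[in] stack.push west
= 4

[in] maze.move west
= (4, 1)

[in] maze.sense west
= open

[in] stack.push west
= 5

[in] maze.move west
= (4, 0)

[in] maze.sense north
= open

[in] stack.push north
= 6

[in] maze.move north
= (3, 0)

[in] maze.sense east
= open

[in] stack.push east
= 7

[in] maze.move east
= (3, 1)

[in] maze.sense east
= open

[in] stack.push east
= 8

[in] maze.move east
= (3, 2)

[in] maze.sense east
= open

[in] stack.push east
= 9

[in] maze.move east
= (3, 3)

[in] maze.sense north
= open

[in] stack.push north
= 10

[in] maze.move north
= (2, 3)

[in] maze.sense west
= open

[in] stack.push west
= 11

[in] maze.move west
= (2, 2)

[in] maze.sense west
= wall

[in] maze.sense north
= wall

[in] stack.pop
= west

[in] maze.move east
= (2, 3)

[in] maze.sense east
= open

[in] stack.push east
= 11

[in] maze.move east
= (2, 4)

[in] maze.sense east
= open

[in] stack.push east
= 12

[in] maze.move east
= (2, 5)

[in] maze.sense south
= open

[in] stack.push south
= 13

[in] maze.move south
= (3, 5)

[in] maze.sense south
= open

[in] stack.push south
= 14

[in] maze.move south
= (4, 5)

[in] stack.pop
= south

[in] maze.move north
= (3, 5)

[in] stack.pop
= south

[in] maze.move north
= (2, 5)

[in] maze.sense north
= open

[in] stack.push north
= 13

[in] maze.move north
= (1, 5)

[in] maze.sense west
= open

[in] stack.push west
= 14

[in] maze.move west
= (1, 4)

[in] maze.sense west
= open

[in] stack.push west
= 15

[in] maze.move west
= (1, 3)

[in] maze.sense north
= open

[in] stack.push north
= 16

[in] maze.move north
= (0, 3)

[in] maze.sense west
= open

[in] stack.push west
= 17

[in] maze.move west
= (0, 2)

[in] maze.sense west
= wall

[in] stack.pop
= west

[in] maze.move east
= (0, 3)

[in] maze.sense east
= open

[in] stack.push east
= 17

[in] maze.move east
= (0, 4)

[in] maze.sense east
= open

[in] stack.push east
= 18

[in] maze.move east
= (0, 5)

[in] stack.pop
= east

[in] maze.move west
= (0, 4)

[in] stack.pop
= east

[in] maze.move west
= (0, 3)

[in] stack.pop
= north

[in] maze.move south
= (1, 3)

[in] stack.pop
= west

[in] maze.move east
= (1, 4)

[in] stack.pop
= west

[in] maze.move east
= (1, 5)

[in] stack.pop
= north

[in] maze.move south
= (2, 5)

[in] stack.pop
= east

[in] maze.move west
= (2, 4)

[in] stack.pop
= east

[in] maze.move west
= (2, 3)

[in] stack.pop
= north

[in] maze.move south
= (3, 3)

[in] stack.pop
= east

[in] maze.move west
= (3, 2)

[in] stack.pop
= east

[in] maze.move west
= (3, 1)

[in] stack.pop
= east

[in] maze.move west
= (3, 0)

[in] maze.sense north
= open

[in] stack.push north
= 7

[in] maze.move north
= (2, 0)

[in] maze.sense north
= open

[in] stack.push north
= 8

[in] maze.move north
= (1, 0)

[in] maze.sense east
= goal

[in] maze.move east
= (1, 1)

Answer: (1, 1)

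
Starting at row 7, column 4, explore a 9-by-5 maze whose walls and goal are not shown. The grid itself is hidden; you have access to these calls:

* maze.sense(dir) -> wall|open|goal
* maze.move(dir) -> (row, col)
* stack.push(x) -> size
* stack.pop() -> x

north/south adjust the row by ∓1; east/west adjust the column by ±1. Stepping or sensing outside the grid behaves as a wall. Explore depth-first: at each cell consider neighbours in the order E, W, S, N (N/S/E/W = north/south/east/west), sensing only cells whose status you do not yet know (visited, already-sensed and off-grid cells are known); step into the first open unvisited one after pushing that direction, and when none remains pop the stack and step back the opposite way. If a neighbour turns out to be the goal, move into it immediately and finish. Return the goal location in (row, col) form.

# 1. maze.sense(dir: west) ~> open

# 2. stack.push(x: west) ~> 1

# 3. maze.move(dir: west) ~> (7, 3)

# 4. maze.sense(dir: west) ~> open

# 5. stack.push(x: west) ~> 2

# 6. maze.move(dir: west) ~> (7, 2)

# 7. maze.sense(dir: west) ~> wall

# 8. maze.sense(dir: south) ~> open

# 9. stack.push(x: south) ~> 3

# 10. maze.move(dir: south) ~> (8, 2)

# 11. maze.sense(dir: east) ~> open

# 12. stack.push(x: east) ~> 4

# 13. maze.move(dir: east) ~> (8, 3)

# 14. maze.sense(dir: east) ~> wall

# 15. stack.pop() ~> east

# 16. maze.move(dir: west) ~> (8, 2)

# 17. maze.sense(dir: west) ~> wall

# 18. stack.pop() ~> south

# 19. maze.move(dir: north) ~> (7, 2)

# 20. maze.sense(dir: north) ~> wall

# 21. stack.pop() ~> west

# 22. maze.move(dir: east) ~> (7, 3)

# 23. maze.sense(dir: north) ~> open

# 24. stack.push(x: north) ~> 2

# 25. maze.move(dir: north) ~> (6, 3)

# 26. maze.sense(dir: east) ~> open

# 27. stack.push(x: east) ~> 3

# 28. maze.move(dir: east) ~> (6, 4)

# 29. maze.sense(dir: north) ~> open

# 30. stack.push(x: north) ~> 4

# 31. maze.move(dir: north) ~> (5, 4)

# 32. maze.sense(dir: west) ~> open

# 33. stack.push(x: west) ~> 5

# 34. maze.move(dir: west) ~> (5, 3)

# 35. maze.sense(dir: west) ~> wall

# 36. maze.sense(dir: north) ~> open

# 37. stack.push(x: north) ~> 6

# 38. maze.move(dir: north) ~> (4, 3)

# 39. maze.sense(dir: east) ~> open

# 40. stack.push(x: east) ~> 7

# 41. maze.move(dir: east) ~> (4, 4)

# 42. maze.sense(dir: north) ~> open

# 43. stack.push(x: north) ~> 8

# 44. maze.move(dir: north) ~> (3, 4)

# 45. maze.sense(dir: west) ~> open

# 46. stack.push(x: west) ~> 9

# 47. maze.move(dir: west) ~> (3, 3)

# 48. maze.sense(dir: west) ~> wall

# 49. maze.sense(dir: north) ~> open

# 50. stack.push(x: north) ~> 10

# 51. maze.move(dir: north) ~> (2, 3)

# 52. maze.sense(dir: east) ~> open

# 53. stack.push(x: east) ~> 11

# 54. maze.move(dir: east) ~> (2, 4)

# 55. maze.sense(dir: north) ~> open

# 56. stack.push(x: north) ~> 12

# 57. maze.move(dir: north) ~> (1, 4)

# 58. maze.sense(dir: west) ~> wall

# 59. maze.sense(dir: north) ~> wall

# 60. stack.pop() ~> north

# 61. maze.move(dir: south) ~> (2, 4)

# 62. stack.pop() ~> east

# 63. maze.move(dir: west) ~> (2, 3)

# 64. maze.sense(dir: west) ~> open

# 65. stack.push(x: west) ~> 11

# 66. maze.move(dir: west) ~> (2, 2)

# 67. maze.sense(dir: west) ~> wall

# 68. maze.sense(dir: north) ~> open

# 69. stack.push(x: north) ~> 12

# 70. maze.move(dir: north) ~> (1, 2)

# 71. maze.sense(dir: west) ~> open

# 72. stack.push(x: west) ~> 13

# 73. maze.move(dir: west) ~> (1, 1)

# 74. maze.sense(dir: west) ~> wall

# 75. maze.sense(dir: north) ~> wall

# 76. stack.pop() ~> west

# 77. maze.move(dir: east) ~> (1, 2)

# 78. maze.sense(dir: north) ~> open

# 79. stack.push(x: north) ~> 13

# 80. maze.move(dir: north) ~> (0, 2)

# 81. maze.sense(dir: east) ~> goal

# 82. maze.move(dir: east) ~> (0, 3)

Answer: (0, 3)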